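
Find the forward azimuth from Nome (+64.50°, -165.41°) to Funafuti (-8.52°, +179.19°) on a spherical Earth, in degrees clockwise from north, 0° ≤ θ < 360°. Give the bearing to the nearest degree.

196°

Δλ = 179.19 − -165.41 = 344.60°; wrapped into (−180°, 180°]: -15.40°.
θ = atan2( sin Δλ · cos φ₂ , cos φ₁ · sin φ₂ − sin φ₁ · cos φ₂ · cos Δλ )
  = atan2(-0.26263, -0.92436) = -164.139° → normalised to [0°, 360°): 195.861°.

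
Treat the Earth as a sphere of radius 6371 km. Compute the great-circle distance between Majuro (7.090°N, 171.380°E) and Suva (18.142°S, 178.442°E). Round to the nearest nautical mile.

Δλ = 178.442 − 171.380 = 7.062°.
Δφ = -18.142 − 7.090 = -25.232°.
a = sin²(Δφ/2) + cos φ₁ · cos φ₂ · sin²(Δλ/2) = 0.051282.
c = 2·atan2(√a, √(1−a)) = 0.45688 rad → d = 6371·c ≈ 2910.76 km ≈ 1571.68 nmi.

1572 nmi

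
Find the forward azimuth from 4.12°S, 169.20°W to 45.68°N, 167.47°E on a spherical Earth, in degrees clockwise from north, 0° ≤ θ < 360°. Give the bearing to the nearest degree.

340°

Δλ = 167.47 − -169.20 = 336.67°; wrapped into (−180°, 180°]: -23.33°.
θ = atan2( sin Δλ · cos φ₂ , cos φ₁ · sin φ₂ − sin φ₁ · cos φ₂ · cos Δλ )
  = atan2(-0.27669, 0.75969) = -20.012° → normalised to [0°, 360°): 339.988°.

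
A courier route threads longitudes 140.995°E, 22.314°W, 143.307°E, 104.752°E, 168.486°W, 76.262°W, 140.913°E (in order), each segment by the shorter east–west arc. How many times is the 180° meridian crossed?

Leg 1: +140.995° → -22.314°, shortest Δλ = -163.309° (west) — does not cross 180°.
Leg 2: -22.314° → +143.307°, shortest Δλ = 165.621° (east) — does not cross 180°.
Leg 3: +143.307° → +104.752°, shortest Δλ = -38.555° (west) — does not cross 180°.
Leg 4: +104.752° → -168.486°, shortest Δλ = 86.762° (east) — crosses 180°.
Leg 5: -168.486° → -76.262°, shortest Δλ = 92.224° (east) — does not cross 180°.
Leg 6: -76.262° → +140.913°, shortest Δλ = -142.825° (west) — crosses 180°.
Total crossings: 2.

2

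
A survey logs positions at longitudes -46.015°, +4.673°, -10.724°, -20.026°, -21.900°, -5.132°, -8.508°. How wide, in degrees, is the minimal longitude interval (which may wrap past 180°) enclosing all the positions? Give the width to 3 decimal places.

50.688°

Sort the longitudes: -46.015°, -21.900°, -20.026°, -10.724°, -8.508°, -5.132°, +4.673°.
Eastward gaps between consecutive values (wrapping around): 24.115°, 1.874°, 9.302°, 2.216°, 3.376°, 9.805°, 309.312°.
Largest gap = 309.312° ⇒ minimal covering band is its complement: 360° − 309.312° = 50.688°.
Band runs from -46.015° eastward to +4.673°.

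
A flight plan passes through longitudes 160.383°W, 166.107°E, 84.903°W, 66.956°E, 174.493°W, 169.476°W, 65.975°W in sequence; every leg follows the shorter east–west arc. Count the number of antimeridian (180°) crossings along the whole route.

Leg 1: -160.383° → +166.107°, shortest Δλ = -33.51° (west) — crosses 180°.
Leg 2: +166.107° → -84.903°, shortest Δλ = 108.99° (east) — crosses 180°.
Leg 3: -84.903° → +66.956°, shortest Δλ = 151.859° (east) — does not cross 180°.
Leg 4: +66.956° → -174.493°, shortest Δλ = 118.551° (east) — crosses 180°.
Leg 5: -174.493° → -169.476°, shortest Δλ = 5.017° (east) — does not cross 180°.
Leg 6: -169.476° → -65.975°, shortest Δλ = 103.501° (east) — does not cross 180°.
Total crossings: 3.

3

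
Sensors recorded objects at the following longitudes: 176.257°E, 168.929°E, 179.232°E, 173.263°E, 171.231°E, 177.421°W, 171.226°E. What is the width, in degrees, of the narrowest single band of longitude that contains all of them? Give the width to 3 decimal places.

13.650°

Sort the longitudes: -177.421°, +168.929°, +171.226°, +171.231°, +173.263°, +176.257°, +179.232°.
Eastward gaps between consecutive values (wrapping around): 346.350°, 2.297°, 0.005°, 2.032°, 2.994°, 2.975°, 3.347°.
Largest gap = 346.350° ⇒ minimal covering band is its complement: 360° − 346.350° = 13.650°.
Band runs from +168.929° eastward to -177.421°, crossing the antimeridian.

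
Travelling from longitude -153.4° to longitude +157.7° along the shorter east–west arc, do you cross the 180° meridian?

Yes

Naïve |157.7 − -153.4| = 311.1° > 180°, so the shorter arc goes the other way round — across 180°.
Signed shortest Δλ = ((157.7 − -153.4 + 180) mod 360) − 180 = -48.9°.
Going west by 48.9° from -153.4° passes through 180° before reaching +157.7°.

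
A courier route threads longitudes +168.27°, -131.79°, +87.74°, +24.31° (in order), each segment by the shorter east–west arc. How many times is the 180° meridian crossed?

Leg 1: +168.27° → -131.79°, shortest Δλ = 59.94° (east) — crosses 180°.
Leg 2: -131.79° → +87.74°, shortest Δλ = -140.47° (west) — crosses 180°.
Leg 3: +87.74° → +24.31°, shortest Δλ = -63.43° (west) — does not cross 180°.
Total crossings: 2.

2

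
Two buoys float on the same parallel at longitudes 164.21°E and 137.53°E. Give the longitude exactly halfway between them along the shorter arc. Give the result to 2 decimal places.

Signed shortest Δλ from +164.21° to +137.53° is -26.68°.
Midpoint longitude = +164.21° + (-26.68°)/2 = +164.21° − 13.34° = +150.87°.

150.87°E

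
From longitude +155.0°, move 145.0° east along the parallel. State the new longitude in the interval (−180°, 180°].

-60.0°

Start at +155.0°; shift +145.0° → +300.0°.
+300.0° lies outside (−180°, 180°]; subtract 360° → -60.0°.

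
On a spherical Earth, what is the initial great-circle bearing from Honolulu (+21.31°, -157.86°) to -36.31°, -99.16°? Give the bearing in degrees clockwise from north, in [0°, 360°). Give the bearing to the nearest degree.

Δλ = -99.16 − -157.86 = 58.70°.
θ = atan2( sin Δλ · cos φ₂ , cos φ₁ · sin φ₂ − sin φ₁ · cos φ₂ · cos Δλ )
  = atan2(0.68854, -0.70381) = 135.628° → normalised to [0°, 360°): 135.628°.

136°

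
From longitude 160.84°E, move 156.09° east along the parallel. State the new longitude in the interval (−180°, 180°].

Start at +160.84°; shift +156.09° → +316.93°.
+316.93° lies outside (−180°, 180°]; subtract 360° → -43.07°.

43.07°W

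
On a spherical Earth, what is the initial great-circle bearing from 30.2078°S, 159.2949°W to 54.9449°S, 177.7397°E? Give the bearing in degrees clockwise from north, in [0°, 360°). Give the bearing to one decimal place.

Δλ = 177.7397 − -159.2949 = 337.0346°; wrapped into (−180°, 180°]: -22.9654°.
θ = atan2( sin Δλ · cos φ₂ , cos φ₁ · sin φ₂ − sin φ₁ · cos φ₂ · cos Δλ )
  = atan2(-0.22410, -0.44136) = -153.081° → normalised to [0°, 360°): 206.919°.

206.9°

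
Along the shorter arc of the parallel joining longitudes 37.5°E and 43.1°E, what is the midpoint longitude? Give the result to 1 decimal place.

40.3°E

Signed shortest Δλ from +37.5° to +43.1° is +5.6°.
Midpoint longitude = +37.5° + (+5.6°)/2 = +37.5° + 2.8° = +40.3°.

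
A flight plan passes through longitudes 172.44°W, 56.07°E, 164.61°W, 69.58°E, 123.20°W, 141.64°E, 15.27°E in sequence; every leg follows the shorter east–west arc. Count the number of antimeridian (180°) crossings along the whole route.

Leg 1: -172.44° → +56.07°, shortest Δλ = -131.49° (west) — crosses 180°.
Leg 2: +56.07° → -164.61°, shortest Δλ = 139.32° (east) — crosses 180°.
Leg 3: -164.61° → +69.58°, shortest Δλ = -125.81° (west) — crosses 180°.
Leg 4: +69.58° → -123.20°, shortest Δλ = 167.22° (east) — crosses 180°.
Leg 5: -123.20° → +141.64°, shortest Δλ = -95.16° (west) — crosses 180°.
Leg 6: +141.64° → +15.27°, shortest Δλ = -126.37° (west) — does not cross 180°.
Total crossings: 5.

5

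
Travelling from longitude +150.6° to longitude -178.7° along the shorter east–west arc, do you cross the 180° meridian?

Yes

Naïve |-178.7 − 150.6| = 329.3° > 180°, so the shorter arc goes the other way round — across 180°.
Signed shortest Δλ = ((-178.7 − 150.6 + 180) mod 360) − 180 = 30.7°.
Going east by 30.7° from +150.6° passes through 180° before reaching -178.7°.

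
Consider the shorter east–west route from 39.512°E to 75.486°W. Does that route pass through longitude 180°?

Signed shortest Δλ = ((-75.486 − 39.512 + 180) mod 360) − 180 = -114.998°.
Going west by 114.998° from +39.512° reaches -75.486° without touching 180°.

No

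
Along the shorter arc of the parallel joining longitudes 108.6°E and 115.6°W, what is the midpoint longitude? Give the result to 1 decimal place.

Signed shortest Δλ from +108.6° to -115.6° is +135.8°.
Midpoint longitude = +108.6° + (+135.8°)/2 = +108.6° + 67.9° = +176.5°.
(The naïve average (+108.6 + -115.6)/2 = -3.5° is on the wrong side of the globe.)

176.5°E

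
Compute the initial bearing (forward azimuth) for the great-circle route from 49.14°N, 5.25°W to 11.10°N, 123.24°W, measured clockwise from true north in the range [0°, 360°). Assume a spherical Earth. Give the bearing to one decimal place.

298.7°

Δλ = -123.24 − -5.25 = -117.99°.
θ = atan2( sin Δλ · cos φ₂ , cos φ₁ · sin φ₂ − sin φ₁ · cos φ₂ · cos Δλ )
  = atan2(-0.86651, 0.47426) = -61.307° → normalised to [0°, 360°): 298.693°.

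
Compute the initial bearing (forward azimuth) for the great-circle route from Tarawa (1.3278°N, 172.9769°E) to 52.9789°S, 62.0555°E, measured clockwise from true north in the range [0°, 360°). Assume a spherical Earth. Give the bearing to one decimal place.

Δλ = 62.0555 − 172.9769 = -110.9214°.
θ = atan2( sin Δλ · cos φ₂ , cos φ₁ · sin φ₂ − sin φ₁ · cos φ₂ · cos Δλ )
  = atan2(-0.56241, -0.79322) = -144.662° → normalised to [0°, 360°): 215.338°.

215.3°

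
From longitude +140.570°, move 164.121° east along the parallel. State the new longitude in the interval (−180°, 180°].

Start at +140.570°; shift +164.121° → +304.691°.
+304.691° lies outside (−180°, 180°]; subtract 360° → -55.309°.

-55.309°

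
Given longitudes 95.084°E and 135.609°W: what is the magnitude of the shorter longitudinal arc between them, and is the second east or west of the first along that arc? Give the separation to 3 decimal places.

129.307° east

Raw difference: -135.609 − 95.084 = -230.693°.
Normalise into (−180°, 180°]: -230.693° + 360° = 129.307°.
Positive ⇒ the second point lies to the east; separation 129.307°.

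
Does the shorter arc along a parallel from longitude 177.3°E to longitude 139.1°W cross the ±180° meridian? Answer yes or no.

Yes

Naïve |-139.1 − 177.3| = 316.4° > 180°, so the shorter arc goes the other way round — across 180°.
Signed shortest Δλ = ((-139.1 − 177.3 + 180) mod 360) − 180 = 43.6°.
Going east by 43.6° from +177.3° passes through 180° before reaching -139.1°.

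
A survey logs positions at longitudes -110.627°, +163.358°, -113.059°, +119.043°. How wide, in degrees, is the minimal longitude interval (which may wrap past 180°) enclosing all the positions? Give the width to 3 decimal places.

130.330°

Sort the longitudes: -113.059°, -110.627°, +119.043°, +163.358°.
Eastward gaps between consecutive values (wrapping around): 2.432°, 229.670°, 44.315°, 83.583°.
Largest gap = 229.670° ⇒ minimal covering band is its complement: 360° − 229.670° = 130.330°.
Band runs from +119.043° eastward to -110.627°, crossing the antimeridian.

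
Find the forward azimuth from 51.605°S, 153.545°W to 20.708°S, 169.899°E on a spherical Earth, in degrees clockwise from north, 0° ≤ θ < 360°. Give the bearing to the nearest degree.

304°

Δλ = 169.899 − -153.545 = 323.444°; wrapped into (−180°, 180°]: -36.556°.
θ = atan2( sin Δλ · cos φ₂ , cos φ₁ · sin φ₂ − sin φ₁ · cos φ₂ · cos Δλ )
  = atan2(-0.55713, 0.36927) = -56.463° → normalised to [0°, 360°): 303.537°.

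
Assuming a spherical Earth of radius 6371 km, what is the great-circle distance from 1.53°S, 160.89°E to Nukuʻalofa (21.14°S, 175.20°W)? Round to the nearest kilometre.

3387 km

Δλ = -175.20 − 160.89 = -336.09°; wrapped into (−180°, 180°]: 23.91°.
Δφ = -21.14 − -1.53 = -19.61°.
a = sin²(Δφ/2) + cos φ₁ · cos φ₂ · sin²(Δλ/2) = 0.069007.
c = 2·atan2(√a, √(1−a)) = 0.53162 rad → d = 6371·c ≈ 3386.96 km.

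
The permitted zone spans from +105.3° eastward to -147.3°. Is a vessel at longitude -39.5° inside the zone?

Band width going east from +105.3° to -147.3°: ((-147.3 − 105.3) mod 360) = 107.4°.
Offset of -39.5° east of the west edge: ((-39.5 − 105.3) mod 360) = 215.2°.
215.2° > 107.4° ⇒ outside.

No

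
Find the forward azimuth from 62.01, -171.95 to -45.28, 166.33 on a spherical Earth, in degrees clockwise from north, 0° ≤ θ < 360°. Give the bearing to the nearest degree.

196°

Δλ = 166.33 − -171.95 = 338.28°; wrapped into (−180°, 180°]: -21.72°.
θ = atan2( sin Δλ · cos φ₂ , cos φ₁ · sin φ₂ − sin φ₁ · cos φ₂ · cos Δλ )
  = atan2(-0.26040, -0.91070) = -164.043° → normalised to [0°, 360°): 195.957°.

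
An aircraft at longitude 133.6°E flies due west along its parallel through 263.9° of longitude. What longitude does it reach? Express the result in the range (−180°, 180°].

130.3°W

Start at +133.6°; shift −263.9° → -130.3°.
-130.3° already lies in (−180°, 180°].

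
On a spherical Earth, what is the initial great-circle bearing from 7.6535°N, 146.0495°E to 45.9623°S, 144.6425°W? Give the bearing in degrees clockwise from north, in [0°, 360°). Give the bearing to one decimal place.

Δλ = -144.6425 − 146.0495 = -290.6920°; wrapped into (−180°, 180°]: 69.3080°.
θ = atan2( sin Δλ · cos φ₂ , cos φ₁ · sin φ₂ − sin φ₁ · cos φ₂ · cos Δλ )
  = atan2(0.65029, -0.74519) = 138.890° → normalised to [0°, 360°): 138.890°.

138.9°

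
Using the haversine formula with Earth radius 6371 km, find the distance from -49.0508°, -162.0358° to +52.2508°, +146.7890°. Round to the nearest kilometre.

Δλ = 146.7890 − -162.0358 = 308.8248°; wrapped into (−180°, 180°]: -51.1752°.
Δφ = 52.2508 − -49.0508 = 101.3016°.
a = sin²(Δφ/2) + cos φ₁ · cos φ₂ · sin²(Δλ/2) = 0.672829.
c = 2·atan2(√a, √(1−a)) = 1.92374 rad → d = 6371·c ≈ 12256.12 km.

12256 km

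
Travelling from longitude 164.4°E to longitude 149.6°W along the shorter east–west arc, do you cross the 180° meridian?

Naïve |-149.6 − 164.4| = 314.0° > 180°, so the shorter arc goes the other way round — across 180°.
Signed shortest Δλ = ((-149.6 − 164.4 + 180) mod 360) − 180 = 46.0°.
Going east by 46.0° from +164.4° passes through 180° before reaching -149.6°.

Yes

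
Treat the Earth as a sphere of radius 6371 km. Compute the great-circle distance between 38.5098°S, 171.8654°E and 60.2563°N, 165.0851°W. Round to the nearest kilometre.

Δλ = -165.0851 − 171.8654 = -336.9505°; wrapped into (−180°, 180°]: 23.0495°.
Δφ = 60.2563 − -38.5098 = 98.7661°.
a = sin²(Δφ/2) + cos φ₁ · cos φ₂ · sin²(Δλ/2) = 0.591697.
c = 2·atan2(√a, √(1−a)) = 1.75523 rad → d = 6371·c ≈ 11182.59 km.

11183 km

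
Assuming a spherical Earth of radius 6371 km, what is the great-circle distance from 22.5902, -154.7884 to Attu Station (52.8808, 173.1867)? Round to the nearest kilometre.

4321 km

Δλ = 173.1867 − -154.7884 = 327.9751°; wrapped into (−180°, 180°]: -32.0249°.
Δφ = 52.8808 − 22.5902 = 30.2906°.
a = sin²(Δφ/2) + cos φ₁ · cos φ₂ · sin²(Δλ/2) = 0.110657.
c = 2·atan2(√a, √(1−a)) = 0.67823 rad → d = 6371·c ≈ 4320.98 km.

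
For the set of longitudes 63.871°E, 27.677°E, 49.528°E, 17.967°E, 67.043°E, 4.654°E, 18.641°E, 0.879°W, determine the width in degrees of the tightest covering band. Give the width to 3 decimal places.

67.922°

Sort the longitudes: -0.879°, +4.654°, +17.967°, +18.641°, +27.677°, +49.528°, +63.871°, +67.043°.
Eastward gaps between consecutive values (wrapping around): 5.533°, 13.313°, 0.674°, 9.036°, 21.851°, 14.343°, 3.172°, 292.078°.
Largest gap = 292.078° ⇒ minimal covering band is its complement: 360° − 292.078° = 67.922°.
Band runs from -0.879° eastward to +67.043°.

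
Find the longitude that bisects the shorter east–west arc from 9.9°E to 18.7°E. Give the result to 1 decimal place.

14.3°E

Signed shortest Δλ from +9.9° to +18.7° is +8.8°.
Midpoint longitude = +9.9° + (+8.8°)/2 = +9.9° + 4.4° = +14.3°.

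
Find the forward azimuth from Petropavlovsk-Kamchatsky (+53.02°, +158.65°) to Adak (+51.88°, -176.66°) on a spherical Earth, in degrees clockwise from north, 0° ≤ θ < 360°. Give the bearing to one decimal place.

Δλ = -176.66 − 158.65 = -335.31°; wrapped into (−180°, 180°]: 24.69°.
θ = atan2( sin Δλ · cos φ₂ , cos φ₁ · sin φ₂ − sin φ₁ · cos φ₂ · cos Δλ )
  = atan2(0.25786, 0.02519) = 84.421° → normalised to [0°, 360°): 84.421°.

84.4°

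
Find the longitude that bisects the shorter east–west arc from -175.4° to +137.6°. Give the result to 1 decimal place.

Signed shortest Δλ from -175.4° to +137.6° is -47.0°.
Midpoint longitude = -175.4° + (-47.0°)/2 = -175.4° − 23.5° = -198.9°.
Normalise into (−180°, 180°]: +161.1°.
(The naïve average (-175.4 + +137.6)/2 = -18.9° is on the wrong side of the globe.)

+161.1°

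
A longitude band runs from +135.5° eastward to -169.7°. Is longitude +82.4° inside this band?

Band width going east from +135.5° to -169.7°: ((-169.7 − 135.5) mod 360) = 54.8°.
Offset of +82.4° east of the west edge: ((82.4 − 135.5) mod 360) = 306.9°.
306.9° > 54.8° ⇒ outside.

No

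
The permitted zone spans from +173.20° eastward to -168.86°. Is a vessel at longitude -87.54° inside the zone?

Band width going east from +173.20° to -168.86°: ((-168.86 − 173.20) mod 360) = 17.94°.
Offset of -87.54° east of the west edge: ((-87.54 − 173.20) mod 360) = 99.26°.
99.26° > 17.94° ⇒ outside.

No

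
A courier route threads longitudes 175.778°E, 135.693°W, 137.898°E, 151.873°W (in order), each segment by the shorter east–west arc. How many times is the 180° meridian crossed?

3

Leg 1: +175.778° → -135.693°, shortest Δλ = 48.529° (east) — crosses 180°.
Leg 2: -135.693° → +137.898°, shortest Δλ = -86.409° (west) — crosses 180°.
Leg 3: +137.898° → -151.873°, shortest Δλ = 70.229° (east) — crosses 180°.
Total crossings: 3.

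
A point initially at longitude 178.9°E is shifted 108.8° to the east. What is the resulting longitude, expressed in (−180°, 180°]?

72.3°W

Start at +178.9°; shift +108.8° → +287.7°.
+287.7° lies outside (−180°, 180°]; subtract 360° → -72.3°.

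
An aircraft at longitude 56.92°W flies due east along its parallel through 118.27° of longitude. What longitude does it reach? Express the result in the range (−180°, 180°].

Start at -56.92°; shift +118.27° → +61.35°.
+61.35° already lies in (−180°, 180°].

61.35°E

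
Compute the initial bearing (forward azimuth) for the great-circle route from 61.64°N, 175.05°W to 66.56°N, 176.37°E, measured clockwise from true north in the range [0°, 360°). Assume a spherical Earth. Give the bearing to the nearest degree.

327°

Δλ = 176.37 − -175.05 = 351.42°; wrapped into (−180°, 180°]: -8.58°.
θ = atan2( sin Δλ · cos φ₂ , cos φ₁ · sin φ₂ − sin φ₁ · cos φ₂ · cos Δλ )
  = atan2(-0.05935, 0.08968) = -33.494° → normalised to [0°, 360°): 326.506°.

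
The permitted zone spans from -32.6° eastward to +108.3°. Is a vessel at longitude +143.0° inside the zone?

Band width going east from -32.6° to +108.3°: ((108.3 − -32.6) mod 360) = 140.9°.
Offset of +143.0° east of the west edge: ((143.0 − -32.6) mod 360) = 175.6°.
175.6° > 140.9° ⇒ outside.

No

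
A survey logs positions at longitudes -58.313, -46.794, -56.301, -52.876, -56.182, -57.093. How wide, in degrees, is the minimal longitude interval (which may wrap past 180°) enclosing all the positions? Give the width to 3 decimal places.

11.519°

Sort the longitudes: -58.313°, -57.093°, -56.301°, -56.182°, -52.876°, -46.794°.
Eastward gaps between consecutive values (wrapping around): 1.220°, 0.792°, 0.119°, 3.306°, 6.082°, 348.481°.
Largest gap = 348.481° ⇒ minimal covering band is its complement: 360° − 348.481° = 11.519°.
Band runs from -58.313° eastward to -46.794°.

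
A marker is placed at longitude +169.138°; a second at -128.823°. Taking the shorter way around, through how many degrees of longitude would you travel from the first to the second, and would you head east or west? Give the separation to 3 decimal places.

Raw difference: -128.823 − 169.138 = -297.961°.
Normalise into (−180°, 180°]: -297.961° + 360° = 62.039°.
Positive ⇒ the second point lies to the east; separation 62.039°.

62.039° east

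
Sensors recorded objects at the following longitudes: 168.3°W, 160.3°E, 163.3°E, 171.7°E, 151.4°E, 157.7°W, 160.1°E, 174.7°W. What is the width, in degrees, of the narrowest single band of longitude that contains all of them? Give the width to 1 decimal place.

Sort the longitudes: -174.7°, -168.3°, -157.7°, +151.4°, +160.1°, +160.3°, +163.3°, +171.7°.
Eastward gaps between consecutive values (wrapping around): 6.4°, 10.6°, 309.1°, 8.7°, 0.2°, 3.0°, 8.4°, 13.6°.
Largest gap = 309.1° ⇒ minimal covering band is its complement: 360° − 309.1° = 50.9°.
Band runs from +151.4° eastward to -157.7°, crossing the antimeridian.

50.9°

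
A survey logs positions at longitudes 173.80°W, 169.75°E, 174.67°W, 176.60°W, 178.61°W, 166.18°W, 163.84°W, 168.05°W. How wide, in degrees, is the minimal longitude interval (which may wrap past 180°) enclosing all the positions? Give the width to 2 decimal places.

26.41°

Sort the longitudes: -178.61°, -176.60°, -174.67°, -173.80°, -168.05°, -166.18°, -163.84°, +169.75°.
Eastward gaps between consecutive values (wrapping around): 2.01°, 1.93°, 0.87°, 5.75°, 1.87°, 2.34°, 333.59°, 11.64°.
Largest gap = 333.59° ⇒ minimal covering band is its complement: 360° − 333.59° = 26.41°.
Band runs from +169.75° eastward to -163.84°, crossing the antimeridian.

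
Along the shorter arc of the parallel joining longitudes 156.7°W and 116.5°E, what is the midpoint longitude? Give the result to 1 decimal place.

159.9°E

Signed shortest Δλ from -156.7° to +116.5° is -86.8°.
Midpoint longitude = -156.7° + (-86.8°)/2 = -156.7° − 43.4° = -200.1°.
Normalise into (−180°, 180°]: +159.9°.
(The naïve average (-156.7 + +116.5)/2 = -20.1° is on the wrong side of the globe.)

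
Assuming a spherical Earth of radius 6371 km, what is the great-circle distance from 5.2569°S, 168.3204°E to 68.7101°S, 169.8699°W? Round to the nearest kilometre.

7239 km

Δλ = -169.8699 − 168.3204 = -338.1903°; wrapped into (−180°, 180°]: 21.8097°.
Δφ = -68.7101 − -5.2569 = -63.4532°.
a = sin²(Δφ/2) + cos φ₁ · cos φ₂ · sin²(Δλ/2) = 0.289475.
c = 2·atan2(√a, √(1−a)) = 1.13619 rad → d = 6371·c ≈ 7238.70 km.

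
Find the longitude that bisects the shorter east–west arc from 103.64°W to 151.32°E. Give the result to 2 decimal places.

Signed shortest Δλ from -103.64° to +151.32° is -105.04°.
Midpoint longitude = -103.64° + (-105.04°)/2 = -103.64° − 52.52° = -156.16°.
(The naïve average (-103.64 + +151.32)/2 = 23.84° is on the wrong side of the globe.)

156.16°W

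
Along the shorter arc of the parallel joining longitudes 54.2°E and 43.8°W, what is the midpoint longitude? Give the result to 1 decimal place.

Signed shortest Δλ from +54.2° to -43.8° is -98.0°.
Midpoint longitude = +54.2° + (-98.0°)/2 = +54.2° − 49.0° = +5.2°.

5.2°E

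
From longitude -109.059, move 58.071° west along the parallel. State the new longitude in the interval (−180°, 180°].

-167.130°

Start at -109.059°; shift −58.071° → -167.130°.
-167.130° already lies in (−180°, 180°].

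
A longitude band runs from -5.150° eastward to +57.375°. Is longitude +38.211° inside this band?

Yes

Band width going east from -5.150° to +57.375°: ((57.375 − -5.150) mod 360) = 62.525°.
Offset of +38.211° east of the west edge: ((38.211 − -5.150) mod 360) = 43.361°.
43.361° ≤ 62.525° ⇒ inside.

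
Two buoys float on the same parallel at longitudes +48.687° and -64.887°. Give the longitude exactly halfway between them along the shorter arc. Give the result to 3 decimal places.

-8.100°

Signed shortest Δλ from +48.687° to -64.887° is -113.574°.
Midpoint longitude = +48.687° + (-113.574°)/2 = +48.687° − 56.787° = -8.100°.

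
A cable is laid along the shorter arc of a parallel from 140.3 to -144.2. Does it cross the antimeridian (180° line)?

Naïve |-144.2 − 140.3| = 284.5° > 180°, so the shorter arc goes the other way round — across 180°.
Signed shortest Δλ = ((-144.2 − 140.3 + 180) mod 360) − 180 = 75.5°.
Going east by 75.5° from +140.3° passes through 180° before reaching -144.2°.

Yes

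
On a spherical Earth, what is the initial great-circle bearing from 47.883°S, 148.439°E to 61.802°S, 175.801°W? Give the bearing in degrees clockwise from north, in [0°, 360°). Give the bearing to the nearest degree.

Δλ = -175.801 − 148.439 = -324.240°; wrapped into (−180°, 180°]: 35.760°.
θ = atan2( sin Δλ · cos φ₂ , cos φ₁ · sin φ₂ − sin φ₁ · cos φ₂ · cos Δλ )
  = atan2(0.27614, -0.30663) = 137.995° → normalised to [0°, 360°): 137.995°.

138°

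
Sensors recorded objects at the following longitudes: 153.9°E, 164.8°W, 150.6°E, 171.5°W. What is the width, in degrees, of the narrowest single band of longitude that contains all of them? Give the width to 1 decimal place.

Sort the longitudes: -171.5°, -164.8°, +150.6°, +153.9°.
Eastward gaps between consecutive values (wrapping around): 6.7°, 315.4°, 3.3°, 34.6°.
Largest gap = 315.4° ⇒ minimal covering band is its complement: 360° − 315.4° = 44.6°.
Band runs from +150.6° eastward to -164.8°, crossing the antimeridian.

44.6°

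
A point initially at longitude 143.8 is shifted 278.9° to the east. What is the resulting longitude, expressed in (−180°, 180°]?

+62.7°

Start at +143.8°; shift +278.9° → +422.7°.
+422.7° lies outside (−180°, 180°]; subtract 360° → +62.7°.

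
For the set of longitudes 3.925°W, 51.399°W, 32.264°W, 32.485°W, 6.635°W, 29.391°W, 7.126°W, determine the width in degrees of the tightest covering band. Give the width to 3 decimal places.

Sort the longitudes: -51.399°, -32.485°, -32.264°, -29.391°, -7.126°, -6.635°, -3.925°.
Eastward gaps between consecutive values (wrapping around): 18.914°, 0.221°, 2.873°, 22.265°, 0.491°, 2.710°, 312.526°.
Largest gap = 312.526° ⇒ minimal covering band is its complement: 360° − 312.526° = 47.474°.
Band runs from -51.399° eastward to -3.925°.

47.474°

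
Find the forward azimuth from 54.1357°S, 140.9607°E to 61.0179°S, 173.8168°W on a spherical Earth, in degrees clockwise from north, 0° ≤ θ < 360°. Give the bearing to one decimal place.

124.4°

Δλ = -173.8168 − 140.9607 = -314.7775°; wrapped into (−180°, 180°]: 45.2225°.
θ = atan2( sin Δλ · cos φ₂ , cos φ₁ · sin φ₂ − sin φ₁ · cos φ₂ · cos Δλ )
  = atan2(0.34395, -0.23592) = 124.447° → normalised to [0°, 360°): 124.447°.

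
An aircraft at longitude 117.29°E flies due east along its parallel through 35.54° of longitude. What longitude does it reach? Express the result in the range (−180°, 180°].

Start at +117.29°; shift +35.54° → +152.83°.
+152.83° already lies in (−180°, 180°].

152.83°E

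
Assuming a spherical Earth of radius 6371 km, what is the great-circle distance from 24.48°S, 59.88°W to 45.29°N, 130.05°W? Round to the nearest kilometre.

10500 km

Δλ = -130.05 − -59.88 = -70.17°.
Δφ = 45.29 − -24.48 = 69.77°.
a = sin²(Δφ/2) + cos φ₁ · cos φ₂ · sin²(Δλ/2) = 0.538643.
c = 2·atan2(√a, √(1−a)) = 1.64816 rad → d = 6371·c ≈ 10500.42 km.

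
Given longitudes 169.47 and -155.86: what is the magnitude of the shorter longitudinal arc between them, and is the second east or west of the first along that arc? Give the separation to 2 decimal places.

34.67° east

Raw difference: -155.86 − 169.47 = -325.33°.
Normalise into (−180°, 180°]: -325.33° + 360° = 34.67°.
Positive ⇒ the second point lies to the east; separation 34.67°.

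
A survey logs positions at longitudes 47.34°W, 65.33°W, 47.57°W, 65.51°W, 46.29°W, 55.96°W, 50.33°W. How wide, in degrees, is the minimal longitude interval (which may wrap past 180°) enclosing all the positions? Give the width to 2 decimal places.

19.22°

Sort the longitudes: -65.51°, -65.33°, -55.96°, -50.33°, -47.57°, -47.34°, -46.29°.
Eastward gaps between consecutive values (wrapping around): 0.18°, 9.37°, 5.63°, 2.76°, 0.23°, 1.05°, 340.78°.
Largest gap = 340.78° ⇒ minimal covering band is its complement: 360° − 340.78° = 19.22°.
Band runs from -65.51° eastward to -46.29°.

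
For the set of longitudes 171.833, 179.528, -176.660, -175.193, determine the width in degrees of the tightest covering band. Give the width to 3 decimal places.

Sort the longitudes: -176.660°, -175.193°, +171.833°, +179.528°.
Eastward gaps between consecutive values (wrapping around): 1.467°, 347.026°, 7.695°, 3.812°.
Largest gap = 347.026° ⇒ minimal covering band is its complement: 360° − 347.026° = 12.974°.
Band runs from +171.833° eastward to -175.193°, crossing the antimeridian.

12.974°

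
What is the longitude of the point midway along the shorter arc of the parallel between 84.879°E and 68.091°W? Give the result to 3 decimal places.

8.394°E

Signed shortest Δλ from +84.879° to -68.091° is -152.970°.
Midpoint longitude = +84.879° + (-152.970°)/2 = +84.879° − 76.485° = +8.394°.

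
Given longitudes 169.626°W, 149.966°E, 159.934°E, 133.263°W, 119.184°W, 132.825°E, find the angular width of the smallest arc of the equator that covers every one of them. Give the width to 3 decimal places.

107.991°

Sort the longitudes: -169.626°, -133.263°, -119.184°, +132.825°, +149.966°, +159.934°.
Eastward gaps between consecutive values (wrapping around): 36.363°, 14.079°, 252.009°, 17.141°, 9.968°, 30.440°.
Largest gap = 252.009° ⇒ minimal covering band is its complement: 360° − 252.009° = 107.991°.
Band runs from +132.825° eastward to -119.184°, crossing the antimeridian.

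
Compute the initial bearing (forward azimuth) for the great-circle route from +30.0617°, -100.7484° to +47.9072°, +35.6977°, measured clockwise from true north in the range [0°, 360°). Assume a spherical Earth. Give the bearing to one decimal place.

Δλ = 35.6977 − -100.7484 = 136.4461°.
θ = atan2( sin Δλ · cos φ₂ , cos φ₁ · sin φ₂ − sin φ₁ · cos φ₂ · cos Δλ )
  = atan2(0.46188, 0.88560) = 27.544° → normalised to [0°, 360°): 27.544°.

27.5°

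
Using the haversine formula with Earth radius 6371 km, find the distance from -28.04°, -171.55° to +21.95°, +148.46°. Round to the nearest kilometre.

Δλ = 148.46 − -171.55 = 320.01°; wrapped into (−180°, 180°]: -39.99°.
Δφ = 21.95 − -28.04 = 49.99°.
a = sin²(Δφ/2) + cos φ₁ · cos φ₂ · sin²(Δλ/2) = 0.274256.
c = 2·atan2(√a, √(1−a)) = 1.10236 rad → d = 6371·c ≈ 7023.16 km.

7023 km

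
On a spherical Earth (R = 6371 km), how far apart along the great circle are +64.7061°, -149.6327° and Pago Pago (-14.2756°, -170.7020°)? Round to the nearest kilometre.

Δλ = -170.7020 − -149.6327 = -21.0693°.
Δφ = -14.2756 − 64.7061 = -78.9817°.
a = sin²(Δφ/2) + cos φ₁ · cos φ₂ · sin²(Δλ/2) = 0.418280.
c = 2·atan2(√a, √(1−a)) = 1.40662 rad → d = 6371·c ≈ 8961.57 km.

8962 km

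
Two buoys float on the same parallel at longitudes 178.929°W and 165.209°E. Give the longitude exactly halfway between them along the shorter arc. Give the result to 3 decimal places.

173.140°E

Signed shortest Δλ from -178.929° to +165.209° is -15.862°.
Midpoint longitude = -178.929° + (-15.862°)/2 = -178.929° − 7.931° = -186.860°.
Normalise into (−180°, 180°]: +173.140°.
(The naïve average (-178.929 + +165.209)/2 = -6.86° is on the wrong side of the globe.)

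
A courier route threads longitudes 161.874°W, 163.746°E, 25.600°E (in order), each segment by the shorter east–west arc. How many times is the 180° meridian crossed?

1

Leg 1: -161.874° → +163.746°, shortest Δλ = -34.38° (west) — crosses 180°.
Leg 2: +163.746° → +25.600°, shortest Δλ = -138.146° (west) — does not cross 180°.
Total crossings: 1.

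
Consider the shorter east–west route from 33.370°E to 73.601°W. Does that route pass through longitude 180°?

No

Signed shortest Δλ = ((-73.601 − 33.370 + 180) mod 360) − 180 = -106.971°.
Going west by 106.971° from +33.370° reaches -73.601° without touching 180°.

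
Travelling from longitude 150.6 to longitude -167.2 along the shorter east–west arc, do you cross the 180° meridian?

Yes

Naïve |-167.2 − 150.6| = 317.8° > 180°, so the shorter arc goes the other way round — across 180°.
Signed shortest Δλ = ((-167.2 − 150.6 + 180) mod 360) − 180 = 42.2°.
Going east by 42.2° from +150.6° passes through 180° before reaching -167.2°.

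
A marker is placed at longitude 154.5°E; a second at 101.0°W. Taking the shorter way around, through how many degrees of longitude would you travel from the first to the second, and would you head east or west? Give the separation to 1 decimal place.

104.5° east

Raw difference: -101.0 − 154.5 = -255.5°.
Normalise into (−180°, 180°]: -255.5° + 360° = 104.5°.
Positive ⇒ the second point lies to the east; separation 104.5°.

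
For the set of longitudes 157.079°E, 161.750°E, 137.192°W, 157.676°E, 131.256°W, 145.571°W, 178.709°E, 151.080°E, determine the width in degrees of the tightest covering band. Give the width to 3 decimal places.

77.664°

Sort the longitudes: -145.571°, -137.192°, -131.256°, +151.080°, +157.079°, +157.676°, +161.750°, +178.709°.
Eastward gaps between consecutive values (wrapping around): 8.379°, 5.936°, 282.336°, 5.999°, 0.597°, 4.074°, 16.959°, 35.720°.
Largest gap = 282.336° ⇒ minimal covering band is its complement: 360° − 282.336° = 77.664°.
Band runs from +151.080° eastward to -131.256°, crossing the antimeridian.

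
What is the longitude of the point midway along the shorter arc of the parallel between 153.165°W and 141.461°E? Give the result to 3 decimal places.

Signed shortest Δλ from -153.165° to +141.461° is -65.374°.
Midpoint longitude = -153.165° + (-65.374°)/2 = -153.165° − 32.687° = -185.852°.
Normalise into (−180°, 180°]: +174.148°.
(The naïve average (-153.165 + +141.461)/2 = -5.852° is on the wrong side of the globe.)

174.148°E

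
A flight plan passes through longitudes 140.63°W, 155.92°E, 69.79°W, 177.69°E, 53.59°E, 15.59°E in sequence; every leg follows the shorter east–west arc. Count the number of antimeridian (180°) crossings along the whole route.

3

Leg 1: -140.63° → +155.92°, shortest Δλ = -63.45° (west) — crosses 180°.
Leg 2: +155.92° → -69.79°, shortest Δλ = 134.29° (east) — crosses 180°.
Leg 3: -69.79° → +177.69°, shortest Δλ = -112.52° (west) — crosses 180°.
Leg 4: +177.69° → +53.59°, shortest Δλ = -124.1° (west) — does not cross 180°.
Leg 5: +53.59° → +15.59°, shortest Δλ = -38.0° (west) — does not cross 180°.
Total crossings: 3.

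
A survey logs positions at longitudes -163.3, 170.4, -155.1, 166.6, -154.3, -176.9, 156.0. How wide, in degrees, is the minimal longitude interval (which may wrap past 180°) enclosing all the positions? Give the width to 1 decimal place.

Sort the longitudes: -176.9°, -163.3°, -155.1°, -154.3°, +156.0°, +166.6°, +170.4°.
Eastward gaps between consecutive values (wrapping around): 13.6°, 8.2°, 0.8°, 310.3°, 10.6°, 3.8°, 12.7°.
Largest gap = 310.3° ⇒ minimal covering band is its complement: 360° − 310.3° = 49.7°.
Band runs from +156.0° eastward to -154.3°, crossing the antimeridian.

49.7°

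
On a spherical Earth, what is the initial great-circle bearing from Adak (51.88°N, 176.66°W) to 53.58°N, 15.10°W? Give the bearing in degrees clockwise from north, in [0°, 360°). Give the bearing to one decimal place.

11.3°

Δλ = -15.10 − -176.66 = 161.56°.
θ = atan2( sin Δλ · cos φ₂ , cos φ₁ · sin φ₂ − sin φ₁ · cos φ₂ · cos Δλ )
  = atan2(0.18779, 0.93984) = 11.300° → normalised to [0°, 360°): 11.300°.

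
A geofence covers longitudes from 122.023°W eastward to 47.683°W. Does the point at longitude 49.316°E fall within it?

Band width going east from -122.023° to -47.683°: ((-47.683 − -122.023) mod 360) = 74.340°.
Offset of +49.316° east of the west edge: ((49.316 − -122.023) mod 360) = 171.339°.
171.339° > 74.340° ⇒ outside.

No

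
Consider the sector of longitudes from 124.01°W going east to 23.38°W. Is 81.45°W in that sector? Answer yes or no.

Band width going east from -124.01° to -23.38°: ((-23.38 − -124.01) mod 360) = 100.63°.
Offset of -81.45° east of the west edge: ((-81.45 − -124.01) mod 360) = 42.56°.
42.56° ≤ 100.63° ⇒ inside.

Yes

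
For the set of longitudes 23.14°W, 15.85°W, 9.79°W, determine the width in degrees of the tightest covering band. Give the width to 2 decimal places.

Sort the longitudes: -23.14°, -15.85°, -9.79°.
Eastward gaps between consecutive values (wrapping around): 7.29°, 6.06°, 346.65°.
Largest gap = 346.65° ⇒ minimal covering band is its complement: 360° − 346.65° = 13.35°.
Band runs from -23.14° eastward to -9.79°.

13.35°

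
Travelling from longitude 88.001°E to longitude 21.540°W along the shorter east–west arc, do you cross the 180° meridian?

No

Signed shortest Δλ = ((-21.540 − 88.001 + 180) mod 360) − 180 = -109.541°.
Going west by 109.541° from +88.001° reaches -21.540° without touching 180°.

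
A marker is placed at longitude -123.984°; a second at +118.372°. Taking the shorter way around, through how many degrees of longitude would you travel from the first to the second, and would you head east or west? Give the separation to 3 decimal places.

117.644° west

Raw difference: 118.372 − -123.984 = 242.356°.
Normalise into (−180°, 180°]: 242.356° − 360° = -117.644°.
Negative ⇒ the second point lies to the west; separation 117.644°.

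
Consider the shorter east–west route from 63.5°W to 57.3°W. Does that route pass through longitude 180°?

No

Signed shortest Δλ = ((-57.3 − -63.5 + 180) mod 360) − 180 = 6.2°.
Going east by 6.2° from -63.5° reaches -57.3° without touching 180°.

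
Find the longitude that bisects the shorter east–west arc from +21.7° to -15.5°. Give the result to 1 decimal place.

Signed shortest Δλ from +21.7° to -15.5° is -37.2°.
Midpoint longitude = +21.7° + (-37.2°)/2 = +21.7° − 18.6° = +3.1°.

+3.1°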